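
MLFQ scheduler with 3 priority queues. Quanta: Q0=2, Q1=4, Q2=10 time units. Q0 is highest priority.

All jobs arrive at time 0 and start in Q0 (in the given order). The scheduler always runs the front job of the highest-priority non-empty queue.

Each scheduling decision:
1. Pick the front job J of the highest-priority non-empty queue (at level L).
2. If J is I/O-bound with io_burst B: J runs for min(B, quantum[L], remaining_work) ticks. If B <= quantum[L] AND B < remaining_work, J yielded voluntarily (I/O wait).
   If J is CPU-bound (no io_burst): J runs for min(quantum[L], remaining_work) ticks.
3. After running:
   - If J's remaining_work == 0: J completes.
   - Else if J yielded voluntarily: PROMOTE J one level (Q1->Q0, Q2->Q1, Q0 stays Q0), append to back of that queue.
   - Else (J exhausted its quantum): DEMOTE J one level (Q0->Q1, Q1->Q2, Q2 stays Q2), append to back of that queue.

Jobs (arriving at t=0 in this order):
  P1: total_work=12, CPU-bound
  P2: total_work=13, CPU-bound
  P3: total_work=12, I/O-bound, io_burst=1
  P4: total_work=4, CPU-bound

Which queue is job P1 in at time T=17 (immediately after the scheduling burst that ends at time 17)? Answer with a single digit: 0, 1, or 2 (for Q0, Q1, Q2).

Answer: 1

Derivation:
t=0-2: P1@Q0 runs 2, rem=10, quantum used, demote→Q1. Q0=[P2,P3,P4] Q1=[P1] Q2=[]
t=2-4: P2@Q0 runs 2, rem=11, quantum used, demote→Q1. Q0=[P3,P4] Q1=[P1,P2] Q2=[]
t=4-5: P3@Q0 runs 1, rem=11, I/O yield, promote→Q0. Q0=[P4,P3] Q1=[P1,P2] Q2=[]
t=5-7: P4@Q0 runs 2, rem=2, quantum used, demote→Q1. Q0=[P3] Q1=[P1,P2,P4] Q2=[]
t=7-8: P3@Q0 runs 1, rem=10, I/O yield, promote→Q0. Q0=[P3] Q1=[P1,P2,P4] Q2=[]
t=8-9: P3@Q0 runs 1, rem=9, I/O yield, promote→Q0. Q0=[P3] Q1=[P1,P2,P4] Q2=[]
t=9-10: P3@Q0 runs 1, rem=8, I/O yield, promote→Q0. Q0=[P3] Q1=[P1,P2,P4] Q2=[]
t=10-11: P3@Q0 runs 1, rem=7, I/O yield, promote→Q0. Q0=[P3] Q1=[P1,P2,P4] Q2=[]
t=11-12: P3@Q0 runs 1, rem=6, I/O yield, promote→Q0. Q0=[P3] Q1=[P1,P2,P4] Q2=[]
t=12-13: P3@Q0 runs 1, rem=5, I/O yield, promote→Q0. Q0=[P3] Q1=[P1,P2,P4] Q2=[]
t=13-14: P3@Q0 runs 1, rem=4, I/O yield, promote→Q0. Q0=[P3] Q1=[P1,P2,P4] Q2=[]
t=14-15: P3@Q0 runs 1, rem=3, I/O yield, promote→Q0. Q0=[P3] Q1=[P1,P2,P4] Q2=[]
t=15-16: P3@Q0 runs 1, rem=2, I/O yield, promote→Q0. Q0=[P3] Q1=[P1,P2,P4] Q2=[]
t=16-17: P3@Q0 runs 1, rem=1, I/O yield, promote→Q0. Q0=[P3] Q1=[P1,P2,P4] Q2=[]
t=17-18: P3@Q0 runs 1, rem=0, completes. Q0=[] Q1=[P1,P2,P4] Q2=[]
t=18-22: P1@Q1 runs 4, rem=6, quantum used, demote→Q2. Q0=[] Q1=[P2,P4] Q2=[P1]
t=22-26: P2@Q1 runs 4, rem=7, quantum used, demote→Q2. Q0=[] Q1=[P4] Q2=[P1,P2]
t=26-28: P4@Q1 runs 2, rem=0, completes. Q0=[] Q1=[] Q2=[P1,P2]
t=28-34: P1@Q2 runs 6, rem=0, completes. Q0=[] Q1=[] Q2=[P2]
t=34-41: P2@Q2 runs 7, rem=0, completes. Q0=[] Q1=[] Q2=[]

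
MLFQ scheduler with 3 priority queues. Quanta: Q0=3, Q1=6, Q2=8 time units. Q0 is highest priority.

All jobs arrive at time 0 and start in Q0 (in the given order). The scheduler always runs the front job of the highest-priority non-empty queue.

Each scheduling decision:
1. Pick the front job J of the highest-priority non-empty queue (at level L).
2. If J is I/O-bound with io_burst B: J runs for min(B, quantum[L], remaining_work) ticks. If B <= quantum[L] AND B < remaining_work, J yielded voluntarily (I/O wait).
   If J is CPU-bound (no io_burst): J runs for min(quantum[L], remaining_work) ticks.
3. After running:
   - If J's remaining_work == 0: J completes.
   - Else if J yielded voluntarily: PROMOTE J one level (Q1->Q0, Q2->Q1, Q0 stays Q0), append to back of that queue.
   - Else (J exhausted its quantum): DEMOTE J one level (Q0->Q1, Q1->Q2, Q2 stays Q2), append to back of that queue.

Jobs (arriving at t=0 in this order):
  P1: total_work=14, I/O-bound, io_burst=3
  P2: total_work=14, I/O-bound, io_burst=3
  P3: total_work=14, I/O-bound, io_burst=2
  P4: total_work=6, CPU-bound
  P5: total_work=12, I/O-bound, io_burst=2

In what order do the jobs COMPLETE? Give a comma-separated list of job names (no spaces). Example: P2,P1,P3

Answer: P1,P2,P5,P3,P4

Derivation:
t=0-3: P1@Q0 runs 3, rem=11, I/O yield, promote→Q0. Q0=[P2,P3,P4,P5,P1] Q1=[] Q2=[]
t=3-6: P2@Q0 runs 3, rem=11, I/O yield, promote→Q0. Q0=[P3,P4,P5,P1,P2] Q1=[] Q2=[]
t=6-8: P3@Q0 runs 2, rem=12, I/O yield, promote→Q0. Q0=[P4,P5,P1,P2,P3] Q1=[] Q2=[]
t=8-11: P4@Q0 runs 3, rem=3, quantum used, demote→Q1. Q0=[P5,P1,P2,P3] Q1=[P4] Q2=[]
t=11-13: P5@Q0 runs 2, rem=10, I/O yield, promote→Q0. Q0=[P1,P2,P3,P5] Q1=[P4] Q2=[]
t=13-16: P1@Q0 runs 3, rem=8, I/O yield, promote→Q0. Q0=[P2,P3,P5,P1] Q1=[P4] Q2=[]
t=16-19: P2@Q0 runs 3, rem=8, I/O yield, promote→Q0. Q0=[P3,P5,P1,P2] Q1=[P4] Q2=[]
t=19-21: P3@Q0 runs 2, rem=10, I/O yield, promote→Q0. Q0=[P5,P1,P2,P3] Q1=[P4] Q2=[]
t=21-23: P5@Q0 runs 2, rem=8, I/O yield, promote→Q0. Q0=[P1,P2,P3,P5] Q1=[P4] Q2=[]
t=23-26: P1@Q0 runs 3, rem=5, I/O yield, promote→Q0. Q0=[P2,P3,P5,P1] Q1=[P4] Q2=[]
t=26-29: P2@Q0 runs 3, rem=5, I/O yield, promote→Q0. Q0=[P3,P5,P1,P2] Q1=[P4] Q2=[]
t=29-31: P3@Q0 runs 2, rem=8, I/O yield, promote→Q0. Q0=[P5,P1,P2,P3] Q1=[P4] Q2=[]
t=31-33: P5@Q0 runs 2, rem=6, I/O yield, promote→Q0. Q0=[P1,P2,P3,P5] Q1=[P4] Q2=[]
t=33-36: P1@Q0 runs 3, rem=2, I/O yield, promote→Q0. Q0=[P2,P3,P5,P1] Q1=[P4] Q2=[]
t=36-39: P2@Q0 runs 3, rem=2, I/O yield, promote→Q0. Q0=[P3,P5,P1,P2] Q1=[P4] Q2=[]
t=39-41: P3@Q0 runs 2, rem=6, I/O yield, promote→Q0. Q0=[P5,P1,P2,P3] Q1=[P4] Q2=[]
t=41-43: P5@Q0 runs 2, rem=4, I/O yield, promote→Q0. Q0=[P1,P2,P3,P5] Q1=[P4] Q2=[]
t=43-45: P1@Q0 runs 2, rem=0, completes. Q0=[P2,P3,P5] Q1=[P4] Q2=[]
t=45-47: P2@Q0 runs 2, rem=0, completes. Q0=[P3,P5] Q1=[P4] Q2=[]
t=47-49: P3@Q0 runs 2, rem=4, I/O yield, promote→Q0. Q0=[P5,P3] Q1=[P4] Q2=[]
t=49-51: P5@Q0 runs 2, rem=2, I/O yield, promote→Q0. Q0=[P3,P5] Q1=[P4] Q2=[]
t=51-53: P3@Q0 runs 2, rem=2, I/O yield, promote→Q0. Q0=[P5,P3] Q1=[P4] Q2=[]
t=53-55: P5@Q0 runs 2, rem=0, completes. Q0=[P3] Q1=[P4] Q2=[]
t=55-57: P3@Q0 runs 2, rem=0, completes. Q0=[] Q1=[P4] Q2=[]
t=57-60: P4@Q1 runs 3, rem=0, completes. Q0=[] Q1=[] Q2=[]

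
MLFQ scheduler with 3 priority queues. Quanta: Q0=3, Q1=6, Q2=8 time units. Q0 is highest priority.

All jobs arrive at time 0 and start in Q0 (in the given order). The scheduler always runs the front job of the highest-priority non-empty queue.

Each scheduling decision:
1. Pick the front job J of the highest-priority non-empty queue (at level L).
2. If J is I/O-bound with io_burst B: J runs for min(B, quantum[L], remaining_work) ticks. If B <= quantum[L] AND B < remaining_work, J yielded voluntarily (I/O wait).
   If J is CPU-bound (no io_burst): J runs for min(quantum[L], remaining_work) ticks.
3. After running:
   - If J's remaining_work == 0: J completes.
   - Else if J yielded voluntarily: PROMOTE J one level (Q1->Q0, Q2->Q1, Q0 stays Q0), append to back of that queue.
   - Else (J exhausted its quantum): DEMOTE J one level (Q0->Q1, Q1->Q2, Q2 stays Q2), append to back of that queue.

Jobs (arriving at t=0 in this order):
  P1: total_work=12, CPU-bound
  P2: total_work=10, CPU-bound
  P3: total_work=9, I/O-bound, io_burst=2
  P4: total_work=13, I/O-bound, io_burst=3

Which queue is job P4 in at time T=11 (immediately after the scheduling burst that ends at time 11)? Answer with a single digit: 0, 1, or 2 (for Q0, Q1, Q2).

t=0-3: P1@Q0 runs 3, rem=9, quantum used, demote→Q1. Q0=[P2,P3,P4] Q1=[P1] Q2=[]
t=3-6: P2@Q0 runs 3, rem=7, quantum used, demote→Q1. Q0=[P3,P4] Q1=[P1,P2] Q2=[]
t=6-8: P3@Q0 runs 2, rem=7, I/O yield, promote→Q0. Q0=[P4,P3] Q1=[P1,P2] Q2=[]
t=8-11: P4@Q0 runs 3, rem=10, I/O yield, promote→Q0. Q0=[P3,P4] Q1=[P1,P2] Q2=[]
t=11-13: P3@Q0 runs 2, rem=5, I/O yield, promote→Q0. Q0=[P4,P3] Q1=[P1,P2] Q2=[]
t=13-16: P4@Q0 runs 3, rem=7, I/O yield, promote→Q0. Q0=[P3,P4] Q1=[P1,P2] Q2=[]
t=16-18: P3@Q0 runs 2, rem=3, I/O yield, promote→Q0. Q0=[P4,P3] Q1=[P1,P2] Q2=[]
t=18-21: P4@Q0 runs 3, rem=4, I/O yield, promote→Q0. Q0=[P3,P4] Q1=[P1,P2] Q2=[]
t=21-23: P3@Q0 runs 2, rem=1, I/O yield, promote→Q0. Q0=[P4,P3] Q1=[P1,P2] Q2=[]
t=23-26: P4@Q0 runs 3, rem=1, I/O yield, promote→Q0. Q0=[P3,P4] Q1=[P1,P2] Q2=[]
t=26-27: P3@Q0 runs 1, rem=0, completes. Q0=[P4] Q1=[P1,P2] Q2=[]
t=27-28: P4@Q0 runs 1, rem=0, completes. Q0=[] Q1=[P1,P2] Q2=[]
t=28-34: P1@Q1 runs 6, rem=3, quantum used, demote→Q2. Q0=[] Q1=[P2] Q2=[P1]
t=34-40: P2@Q1 runs 6, rem=1, quantum used, demote→Q2. Q0=[] Q1=[] Q2=[P1,P2]
t=40-43: P1@Q2 runs 3, rem=0, completes. Q0=[] Q1=[] Q2=[P2]
t=43-44: P2@Q2 runs 1, rem=0, completes. Q0=[] Q1=[] Q2=[]

Answer: 0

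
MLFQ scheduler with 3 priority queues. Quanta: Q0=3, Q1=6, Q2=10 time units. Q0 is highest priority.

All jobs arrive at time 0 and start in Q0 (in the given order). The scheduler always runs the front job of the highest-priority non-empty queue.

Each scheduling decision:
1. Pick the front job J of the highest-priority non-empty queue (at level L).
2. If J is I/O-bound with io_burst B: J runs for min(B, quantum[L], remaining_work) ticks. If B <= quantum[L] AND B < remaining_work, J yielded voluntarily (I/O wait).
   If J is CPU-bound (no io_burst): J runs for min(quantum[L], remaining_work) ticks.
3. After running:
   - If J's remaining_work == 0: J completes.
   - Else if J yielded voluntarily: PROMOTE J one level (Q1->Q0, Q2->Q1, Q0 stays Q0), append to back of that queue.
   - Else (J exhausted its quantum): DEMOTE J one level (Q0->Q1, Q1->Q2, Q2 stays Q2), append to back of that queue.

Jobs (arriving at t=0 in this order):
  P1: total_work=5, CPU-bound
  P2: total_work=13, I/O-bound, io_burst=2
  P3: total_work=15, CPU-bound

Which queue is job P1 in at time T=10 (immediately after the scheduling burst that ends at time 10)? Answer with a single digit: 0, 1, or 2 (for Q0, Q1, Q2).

Answer: 1

Derivation:
t=0-3: P1@Q0 runs 3, rem=2, quantum used, demote→Q1. Q0=[P2,P3] Q1=[P1] Q2=[]
t=3-5: P2@Q0 runs 2, rem=11, I/O yield, promote→Q0. Q0=[P3,P2] Q1=[P1] Q2=[]
t=5-8: P3@Q0 runs 3, rem=12, quantum used, demote→Q1. Q0=[P2] Q1=[P1,P3] Q2=[]
t=8-10: P2@Q0 runs 2, rem=9, I/O yield, promote→Q0. Q0=[P2] Q1=[P1,P3] Q2=[]
t=10-12: P2@Q0 runs 2, rem=7, I/O yield, promote→Q0. Q0=[P2] Q1=[P1,P3] Q2=[]
t=12-14: P2@Q0 runs 2, rem=5, I/O yield, promote→Q0. Q0=[P2] Q1=[P1,P3] Q2=[]
t=14-16: P2@Q0 runs 2, rem=3, I/O yield, promote→Q0. Q0=[P2] Q1=[P1,P3] Q2=[]
t=16-18: P2@Q0 runs 2, rem=1, I/O yield, promote→Q0. Q0=[P2] Q1=[P1,P3] Q2=[]
t=18-19: P2@Q0 runs 1, rem=0, completes. Q0=[] Q1=[P1,P3] Q2=[]
t=19-21: P1@Q1 runs 2, rem=0, completes. Q0=[] Q1=[P3] Q2=[]
t=21-27: P3@Q1 runs 6, rem=6, quantum used, demote→Q2. Q0=[] Q1=[] Q2=[P3]
t=27-33: P3@Q2 runs 6, rem=0, completes. Q0=[] Q1=[] Q2=[]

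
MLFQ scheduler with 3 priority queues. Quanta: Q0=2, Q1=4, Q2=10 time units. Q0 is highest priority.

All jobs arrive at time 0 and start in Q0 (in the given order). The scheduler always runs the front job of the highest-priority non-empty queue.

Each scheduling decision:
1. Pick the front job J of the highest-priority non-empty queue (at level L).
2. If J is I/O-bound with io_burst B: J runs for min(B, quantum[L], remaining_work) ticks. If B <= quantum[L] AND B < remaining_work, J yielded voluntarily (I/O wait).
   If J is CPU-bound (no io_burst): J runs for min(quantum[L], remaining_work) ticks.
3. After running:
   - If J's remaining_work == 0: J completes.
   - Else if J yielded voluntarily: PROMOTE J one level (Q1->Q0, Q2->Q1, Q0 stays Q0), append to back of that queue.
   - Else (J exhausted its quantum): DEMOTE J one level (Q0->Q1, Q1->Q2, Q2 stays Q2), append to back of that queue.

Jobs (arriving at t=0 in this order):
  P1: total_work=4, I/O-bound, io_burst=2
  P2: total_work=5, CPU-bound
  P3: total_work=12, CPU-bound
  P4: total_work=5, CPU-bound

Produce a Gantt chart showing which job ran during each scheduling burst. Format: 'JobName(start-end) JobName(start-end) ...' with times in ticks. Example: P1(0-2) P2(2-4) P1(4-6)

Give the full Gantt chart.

Answer: P1(0-2) P2(2-4) P3(4-6) P4(6-8) P1(8-10) P2(10-13) P3(13-17) P4(17-20) P3(20-26)

Derivation:
t=0-2: P1@Q0 runs 2, rem=2, I/O yield, promote→Q0. Q0=[P2,P3,P4,P1] Q1=[] Q2=[]
t=2-4: P2@Q0 runs 2, rem=3, quantum used, demote→Q1. Q0=[P3,P4,P1] Q1=[P2] Q2=[]
t=4-6: P3@Q0 runs 2, rem=10, quantum used, demote→Q1. Q0=[P4,P1] Q1=[P2,P3] Q2=[]
t=6-8: P4@Q0 runs 2, rem=3, quantum used, demote→Q1. Q0=[P1] Q1=[P2,P3,P4] Q2=[]
t=8-10: P1@Q0 runs 2, rem=0, completes. Q0=[] Q1=[P2,P3,P4] Q2=[]
t=10-13: P2@Q1 runs 3, rem=0, completes. Q0=[] Q1=[P3,P4] Q2=[]
t=13-17: P3@Q1 runs 4, rem=6, quantum used, demote→Q2. Q0=[] Q1=[P4] Q2=[P3]
t=17-20: P4@Q1 runs 3, rem=0, completes. Q0=[] Q1=[] Q2=[P3]
t=20-26: P3@Q2 runs 6, rem=0, completes. Q0=[] Q1=[] Q2=[]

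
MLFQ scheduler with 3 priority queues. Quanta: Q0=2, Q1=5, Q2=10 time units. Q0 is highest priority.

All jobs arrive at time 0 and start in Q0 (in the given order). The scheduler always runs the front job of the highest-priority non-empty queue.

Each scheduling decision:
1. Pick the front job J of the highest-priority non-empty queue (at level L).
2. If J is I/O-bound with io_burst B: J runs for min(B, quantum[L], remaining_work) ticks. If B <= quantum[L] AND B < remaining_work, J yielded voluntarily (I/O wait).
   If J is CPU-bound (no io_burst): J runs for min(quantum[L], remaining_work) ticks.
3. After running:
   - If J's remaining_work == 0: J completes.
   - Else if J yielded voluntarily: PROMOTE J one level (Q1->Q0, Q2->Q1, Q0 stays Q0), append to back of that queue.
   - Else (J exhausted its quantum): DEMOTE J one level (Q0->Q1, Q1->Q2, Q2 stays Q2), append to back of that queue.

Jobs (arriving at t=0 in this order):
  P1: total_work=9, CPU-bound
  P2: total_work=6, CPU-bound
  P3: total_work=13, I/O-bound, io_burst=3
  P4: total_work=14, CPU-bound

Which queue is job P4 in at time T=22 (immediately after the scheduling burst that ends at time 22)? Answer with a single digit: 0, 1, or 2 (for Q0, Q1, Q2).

t=0-2: P1@Q0 runs 2, rem=7, quantum used, demote→Q1. Q0=[P2,P3,P4] Q1=[P1] Q2=[]
t=2-4: P2@Q0 runs 2, rem=4, quantum used, demote→Q1. Q0=[P3,P4] Q1=[P1,P2] Q2=[]
t=4-6: P3@Q0 runs 2, rem=11, quantum used, demote→Q1. Q0=[P4] Q1=[P1,P2,P3] Q2=[]
t=6-8: P4@Q0 runs 2, rem=12, quantum used, demote→Q1. Q0=[] Q1=[P1,P2,P3,P4] Q2=[]
t=8-13: P1@Q1 runs 5, rem=2, quantum used, demote→Q2. Q0=[] Q1=[P2,P3,P4] Q2=[P1]
t=13-17: P2@Q1 runs 4, rem=0, completes. Q0=[] Q1=[P3,P4] Q2=[P1]
t=17-20: P3@Q1 runs 3, rem=8, I/O yield, promote→Q0. Q0=[P3] Q1=[P4] Q2=[P1]
t=20-22: P3@Q0 runs 2, rem=6, quantum used, demote→Q1. Q0=[] Q1=[P4,P3] Q2=[P1]
t=22-27: P4@Q1 runs 5, rem=7, quantum used, demote→Q2. Q0=[] Q1=[P3] Q2=[P1,P4]
t=27-30: P3@Q1 runs 3, rem=3, I/O yield, promote→Q0. Q0=[P3] Q1=[] Q2=[P1,P4]
t=30-32: P3@Q0 runs 2, rem=1, quantum used, demote→Q1. Q0=[] Q1=[P3] Q2=[P1,P4]
t=32-33: P3@Q1 runs 1, rem=0, completes. Q0=[] Q1=[] Q2=[P1,P4]
t=33-35: P1@Q2 runs 2, rem=0, completes. Q0=[] Q1=[] Q2=[P4]
t=35-42: P4@Q2 runs 7, rem=0, completes. Q0=[] Q1=[] Q2=[]

Answer: 1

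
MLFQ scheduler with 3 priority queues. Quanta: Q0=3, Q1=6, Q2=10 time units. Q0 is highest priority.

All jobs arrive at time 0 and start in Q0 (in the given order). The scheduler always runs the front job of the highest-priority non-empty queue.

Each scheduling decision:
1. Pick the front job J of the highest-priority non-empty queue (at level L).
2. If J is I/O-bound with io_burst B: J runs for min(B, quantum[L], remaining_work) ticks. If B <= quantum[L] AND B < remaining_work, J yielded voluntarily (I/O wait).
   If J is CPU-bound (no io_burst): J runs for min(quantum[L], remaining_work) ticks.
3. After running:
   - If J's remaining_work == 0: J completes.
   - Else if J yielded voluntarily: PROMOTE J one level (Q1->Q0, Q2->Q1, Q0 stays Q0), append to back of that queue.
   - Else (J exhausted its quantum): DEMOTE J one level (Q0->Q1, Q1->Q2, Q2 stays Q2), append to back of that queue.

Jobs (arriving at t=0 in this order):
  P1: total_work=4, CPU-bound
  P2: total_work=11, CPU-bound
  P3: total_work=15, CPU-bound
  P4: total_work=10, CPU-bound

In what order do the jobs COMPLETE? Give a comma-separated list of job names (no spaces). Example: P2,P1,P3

t=0-3: P1@Q0 runs 3, rem=1, quantum used, demote→Q1. Q0=[P2,P3,P4] Q1=[P1] Q2=[]
t=3-6: P2@Q0 runs 3, rem=8, quantum used, demote→Q1. Q0=[P3,P4] Q1=[P1,P2] Q2=[]
t=6-9: P3@Q0 runs 3, rem=12, quantum used, demote→Q1. Q0=[P4] Q1=[P1,P2,P3] Q2=[]
t=9-12: P4@Q0 runs 3, rem=7, quantum used, demote→Q1. Q0=[] Q1=[P1,P2,P3,P4] Q2=[]
t=12-13: P1@Q1 runs 1, rem=0, completes. Q0=[] Q1=[P2,P3,P4] Q2=[]
t=13-19: P2@Q1 runs 6, rem=2, quantum used, demote→Q2. Q0=[] Q1=[P3,P4] Q2=[P2]
t=19-25: P3@Q1 runs 6, rem=6, quantum used, demote→Q2. Q0=[] Q1=[P4] Q2=[P2,P3]
t=25-31: P4@Q1 runs 6, rem=1, quantum used, demote→Q2. Q0=[] Q1=[] Q2=[P2,P3,P4]
t=31-33: P2@Q2 runs 2, rem=0, completes. Q0=[] Q1=[] Q2=[P3,P4]
t=33-39: P3@Q2 runs 6, rem=0, completes. Q0=[] Q1=[] Q2=[P4]
t=39-40: P4@Q2 runs 1, rem=0, completes. Q0=[] Q1=[] Q2=[]

Answer: P1,P2,P3,P4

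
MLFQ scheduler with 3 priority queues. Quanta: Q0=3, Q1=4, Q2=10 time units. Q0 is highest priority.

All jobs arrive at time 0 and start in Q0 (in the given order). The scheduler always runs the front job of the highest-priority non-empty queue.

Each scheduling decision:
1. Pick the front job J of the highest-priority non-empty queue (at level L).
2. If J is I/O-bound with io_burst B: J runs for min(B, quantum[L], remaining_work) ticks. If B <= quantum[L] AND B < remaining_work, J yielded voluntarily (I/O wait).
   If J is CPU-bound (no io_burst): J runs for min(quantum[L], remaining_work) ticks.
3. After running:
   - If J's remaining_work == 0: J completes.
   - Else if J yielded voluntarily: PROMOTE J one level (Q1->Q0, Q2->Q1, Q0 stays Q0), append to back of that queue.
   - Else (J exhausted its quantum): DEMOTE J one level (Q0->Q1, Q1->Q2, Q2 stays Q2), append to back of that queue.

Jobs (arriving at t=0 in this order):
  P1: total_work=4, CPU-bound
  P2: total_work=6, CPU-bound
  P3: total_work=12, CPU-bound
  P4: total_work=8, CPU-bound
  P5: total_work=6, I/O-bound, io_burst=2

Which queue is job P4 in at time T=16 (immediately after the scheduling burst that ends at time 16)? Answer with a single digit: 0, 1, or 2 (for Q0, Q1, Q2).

t=0-3: P1@Q0 runs 3, rem=1, quantum used, demote→Q1. Q0=[P2,P3,P4,P5] Q1=[P1] Q2=[]
t=3-6: P2@Q0 runs 3, rem=3, quantum used, demote→Q1. Q0=[P3,P4,P5] Q1=[P1,P2] Q2=[]
t=6-9: P3@Q0 runs 3, rem=9, quantum used, demote→Q1. Q0=[P4,P5] Q1=[P1,P2,P3] Q2=[]
t=9-12: P4@Q0 runs 3, rem=5, quantum used, demote→Q1. Q0=[P5] Q1=[P1,P2,P3,P4] Q2=[]
t=12-14: P5@Q0 runs 2, rem=4, I/O yield, promote→Q0. Q0=[P5] Q1=[P1,P2,P3,P4] Q2=[]
t=14-16: P5@Q0 runs 2, rem=2, I/O yield, promote→Q0. Q0=[P5] Q1=[P1,P2,P3,P4] Q2=[]
t=16-18: P5@Q0 runs 2, rem=0, completes. Q0=[] Q1=[P1,P2,P3,P4] Q2=[]
t=18-19: P1@Q1 runs 1, rem=0, completes. Q0=[] Q1=[P2,P3,P4] Q2=[]
t=19-22: P2@Q1 runs 3, rem=0, completes. Q0=[] Q1=[P3,P4] Q2=[]
t=22-26: P3@Q1 runs 4, rem=5, quantum used, demote→Q2. Q0=[] Q1=[P4] Q2=[P3]
t=26-30: P4@Q1 runs 4, rem=1, quantum used, demote→Q2. Q0=[] Q1=[] Q2=[P3,P4]
t=30-35: P3@Q2 runs 5, rem=0, completes. Q0=[] Q1=[] Q2=[P4]
t=35-36: P4@Q2 runs 1, rem=0, completes. Q0=[] Q1=[] Q2=[]

Answer: 1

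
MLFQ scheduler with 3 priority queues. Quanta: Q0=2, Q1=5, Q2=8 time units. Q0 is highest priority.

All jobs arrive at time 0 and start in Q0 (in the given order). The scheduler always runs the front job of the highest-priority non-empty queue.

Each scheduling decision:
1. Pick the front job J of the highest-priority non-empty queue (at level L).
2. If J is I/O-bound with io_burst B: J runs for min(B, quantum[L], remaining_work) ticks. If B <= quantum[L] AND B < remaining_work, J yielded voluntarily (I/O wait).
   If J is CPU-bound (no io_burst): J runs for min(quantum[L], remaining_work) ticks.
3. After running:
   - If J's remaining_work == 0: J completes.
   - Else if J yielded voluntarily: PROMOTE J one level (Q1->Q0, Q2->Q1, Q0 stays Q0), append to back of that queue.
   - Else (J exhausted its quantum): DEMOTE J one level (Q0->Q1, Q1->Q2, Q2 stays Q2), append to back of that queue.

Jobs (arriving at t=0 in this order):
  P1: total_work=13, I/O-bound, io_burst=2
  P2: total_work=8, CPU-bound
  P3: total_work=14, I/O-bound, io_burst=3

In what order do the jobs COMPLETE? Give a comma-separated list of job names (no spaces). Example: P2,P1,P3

Answer: P1,P3,P2

Derivation:
t=0-2: P1@Q0 runs 2, rem=11, I/O yield, promote→Q0. Q0=[P2,P3,P1] Q1=[] Q2=[]
t=2-4: P2@Q0 runs 2, rem=6, quantum used, demote→Q1. Q0=[P3,P1] Q1=[P2] Q2=[]
t=4-6: P3@Q0 runs 2, rem=12, quantum used, demote→Q1. Q0=[P1] Q1=[P2,P3] Q2=[]
t=6-8: P1@Q0 runs 2, rem=9, I/O yield, promote→Q0. Q0=[P1] Q1=[P2,P3] Q2=[]
t=8-10: P1@Q0 runs 2, rem=7, I/O yield, promote→Q0. Q0=[P1] Q1=[P2,P3] Q2=[]
t=10-12: P1@Q0 runs 2, rem=5, I/O yield, promote→Q0. Q0=[P1] Q1=[P2,P3] Q2=[]
t=12-14: P1@Q0 runs 2, rem=3, I/O yield, promote→Q0. Q0=[P1] Q1=[P2,P3] Q2=[]
t=14-16: P1@Q0 runs 2, rem=1, I/O yield, promote→Q0. Q0=[P1] Q1=[P2,P3] Q2=[]
t=16-17: P1@Q0 runs 1, rem=0, completes. Q0=[] Q1=[P2,P3] Q2=[]
t=17-22: P2@Q1 runs 5, rem=1, quantum used, demote→Q2. Q0=[] Q1=[P3] Q2=[P2]
t=22-25: P3@Q1 runs 3, rem=9, I/O yield, promote→Q0. Q0=[P3] Q1=[] Q2=[P2]
t=25-27: P3@Q0 runs 2, rem=7, quantum used, demote→Q1. Q0=[] Q1=[P3] Q2=[P2]
t=27-30: P3@Q1 runs 3, rem=4, I/O yield, promote→Q0. Q0=[P3] Q1=[] Q2=[P2]
t=30-32: P3@Q0 runs 2, rem=2, quantum used, demote→Q1. Q0=[] Q1=[P3] Q2=[P2]
t=32-34: P3@Q1 runs 2, rem=0, completes. Q0=[] Q1=[] Q2=[P2]
t=34-35: P2@Q2 runs 1, rem=0, completes. Q0=[] Q1=[] Q2=[]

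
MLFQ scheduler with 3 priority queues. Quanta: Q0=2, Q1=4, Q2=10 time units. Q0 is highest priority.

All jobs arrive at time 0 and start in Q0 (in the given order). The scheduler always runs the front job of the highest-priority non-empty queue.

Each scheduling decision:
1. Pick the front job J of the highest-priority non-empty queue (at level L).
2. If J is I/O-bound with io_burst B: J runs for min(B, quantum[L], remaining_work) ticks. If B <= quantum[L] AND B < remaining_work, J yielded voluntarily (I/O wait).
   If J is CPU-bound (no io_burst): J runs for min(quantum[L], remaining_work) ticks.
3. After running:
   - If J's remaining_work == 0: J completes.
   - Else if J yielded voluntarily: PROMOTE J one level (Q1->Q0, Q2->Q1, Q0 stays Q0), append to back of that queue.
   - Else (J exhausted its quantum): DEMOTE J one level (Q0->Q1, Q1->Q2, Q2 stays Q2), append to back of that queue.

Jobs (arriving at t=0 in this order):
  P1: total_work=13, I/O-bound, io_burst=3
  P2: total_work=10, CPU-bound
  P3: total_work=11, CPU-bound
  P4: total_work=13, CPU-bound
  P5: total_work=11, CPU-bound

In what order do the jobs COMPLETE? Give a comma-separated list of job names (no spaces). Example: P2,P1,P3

Answer: P1,P2,P3,P4,P5

Derivation:
t=0-2: P1@Q0 runs 2, rem=11, quantum used, demote→Q1. Q0=[P2,P3,P4,P5] Q1=[P1] Q2=[]
t=2-4: P2@Q0 runs 2, rem=8, quantum used, demote→Q1. Q0=[P3,P4,P5] Q1=[P1,P2] Q2=[]
t=4-6: P3@Q0 runs 2, rem=9, quantum used, demote→Q1. Q0=[P4,P5] Q1=[P1,P2,P3] Q2=[]
t=6-8: P4@Q0 runs 2, rem=11, quantum used, demote→Q1. Q0=[P5] Q1=[P1,P2,P3,P4] Q2=[]
t=8-10: P5@Q0 runs 2, rem=9, quantum used, demote→Q1. Q0=[] Q1=[P1,P2,P3,P4,P5] Q2=[]
t=10-13: P1@Q1 runs 3, rem=8, I/O yield, promote→Q0. Q0=[P1] Q1=[P2,P3,P4,P5] Q2=[]
t=13-15: P1@Q0 runs 2, rem=6, quantum used, demote→Q1. Q0=[] Q1=[P2,P3,P4,P5,P1] Q2=[]
t=15-19: P2@Q1 runs 4, rem=4, quantum used, demote→Q2. Q0=[] Q1=[P3,P4,P5,P1] Q2=[P2]
t=19-23: P3@Q1 runs 4, rem=5, quantum used, demote→Q2. Q0=[] Q1=[P4,P5,P1] Q2=[P2,P3]
t=23-27: P4@Q1 runs 4, rem=7, quantum used, demote→Q2. Q0=[] Q1=[P5,P1] Q2=[P2,P3,P4]
t=27-31: P5@Q1 runs 4, rem=5, quantum used, demote→Q2. Q0=[] Q1=[P1] Q2=[P2,P3,P4,P5]
t=31-34: P1@Q1 runs 3, rem=3, I/O yield, promote→Q0. Q0=[P1] Q1=[] Q2=[P2,P3,P4,P5]
t=34-36: P1@Q0 runs 2, rem=1, quantum used, demote→Q1. Q0=[] Q1=[P1] Q2=[P2,P3,P4,P5]
t=36-37: P1@Q1 runs 1, rem=0, completes. Q0=[] Q1=[] Q2=[P2,P3,P4,P5]
t=37-41: P2@Q2 runs 4, rem=0, completes. Q0=[] Q1=[] Q2=[P3,P4,P5]
t=41-46: P3@Q2 runs 5, rem=0, completes. Q0=[] Q1=[] Q2=[P4,P5]
t=46-53: P4@Q2 runs 7, rem=0, completes. Q0=[] Q1=[] Q2=[P5]
t=53-58: P5@Q2 runs 5, rem=0, completes. Q0=[] Q1=[] Q2=[]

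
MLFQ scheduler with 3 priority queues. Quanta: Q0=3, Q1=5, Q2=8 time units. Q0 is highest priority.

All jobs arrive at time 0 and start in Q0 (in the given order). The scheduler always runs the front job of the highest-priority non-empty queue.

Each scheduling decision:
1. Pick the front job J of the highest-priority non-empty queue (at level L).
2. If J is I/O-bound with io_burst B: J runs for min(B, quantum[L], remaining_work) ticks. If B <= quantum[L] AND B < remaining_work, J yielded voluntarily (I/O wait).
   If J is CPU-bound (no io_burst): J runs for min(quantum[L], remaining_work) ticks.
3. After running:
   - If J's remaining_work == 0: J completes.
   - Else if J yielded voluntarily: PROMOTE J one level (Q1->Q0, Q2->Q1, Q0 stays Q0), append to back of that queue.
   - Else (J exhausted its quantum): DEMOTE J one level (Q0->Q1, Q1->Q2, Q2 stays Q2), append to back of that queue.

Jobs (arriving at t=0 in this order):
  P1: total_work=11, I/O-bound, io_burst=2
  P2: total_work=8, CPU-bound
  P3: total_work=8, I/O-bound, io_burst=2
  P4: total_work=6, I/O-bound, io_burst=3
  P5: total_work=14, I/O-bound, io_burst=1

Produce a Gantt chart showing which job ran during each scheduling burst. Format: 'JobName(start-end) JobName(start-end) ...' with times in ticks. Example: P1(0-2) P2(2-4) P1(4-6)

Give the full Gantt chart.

Answer: P1(0-2) P2(2-5) P3(5-7) P4(7-10) P5(10-11) P1(11-13) P3(13-15) P4(15-18) P5(18-19) P1(19-21) P3(21-23) P5(23-24) P1(24-26) P3(26-28) P5(28-29) P1(29-31) P5(31-32) P1(32-33) P5(33-34) P5(34-35) P5(35-36) P5(36-37) P5(37-38) P5(38-39) P5(39-40) P5(40-41) P5(41-42) P2(42-47)

Derivation:
t=0-2: P1@Q0 runs 2, rem=9, I/O yield, promote→Q0. Q0=[P2,P3,P4,P5,P1] Q1=[] Q2=[]
t=2-5: P2@Q0 runs 3, rem=5, quantum used, demote→Q1. Q0=[P3,P4,P5,P1] Q1=[P2] Q2=[]
t=5-7: P3@Q0 runs 2, rem=6, I/O yield, promote→Q0. Q0=[P4,P5,P1,P3] Q1=[P2] Q2=[]
t=7-10: P4@Q0 runs 3, rem=3, I/O yield, promote→Q0. Q0=[P5,P1,P3,P4] Q1=[P2] Q2=[]
t=10-11: P5@Q0 runs 1, rem=13, I/O yield, promote→Q0. Q0=[P1,P3,P4,P5] Q1=[P2] Q2=[]
t=11-13: P1@Q0 runs 2, rem=7, I/O yield, promote→Q0. Q0=[P3,P4,P5,P1] Q1=[P2] Q2=[]
t=13-15: P3@Q0 runs 2, rem=4, I/O yield, promote→Q0. Q0=[P4,P5,P1,P3] Q1=[P2] Q2=[]
t=15-18: P4@Q0 runs 3, rem=0, completes. Q0=[P5,P1,P3] Q1=[P2] Q2=[]
t=18-19: P5@Q0 runs 1, rem=12, I/O yield, promote→Q0. Q0=[P1,P3,P5] Q1=[P2] Q2=[]
t=19-21: P1@Q0 runs 2, rem=5, I/O yield, promote→Q0. Q0=[P3,P5,P1] Q1=[P2] Q2=[]
t=21-23: P3@Q0 runs 2, rem=2, I/O yield, promote→Q0. Q0=[P5,P1,P3] Q1=[P2] Q2=[]
t=23-24: P5@Q0 runs 1, rem=11, I/O yield, promote→Q0. Q0=[P1,P3,P5] Q1=[P2] Q2=[]
t=24-26: P1@Q0 runs 2, rem=3, I/O yield, promote→Q0. Q0=[P3,P5,P1] Q1=[P2] Q2=[]
t=26-28: P3@Q0 runs 2, rem=0, completes. Q0=[P5,P1] Q1=[P2] Q2=[]
t=28-29: P5@Q0 runs 1, rem=10, I/O yield, promote→Q0. Q0=[P1,P5] Q1=[P2] Q2=[]
t=29-31: P1@Q0 runs 2, rem=1, I/O yield, promote→Q0. Q0=[P5,P1] Q1=[P2] Q2=[]
t=31-32: P5@Q0 runs 1, rem=9, I/O yield, promote→Q0. Q0=[P1,P5] Q1=[P2] Q2=[]
t=32-33: P1@Q0 runs 1, rem=0, completes. Q0=[P5] Q1=[P2] Q2=[]
t=33-34: P5@Q0 runs 1, rem=8, I/O yield, promote→Q0. Q0=[P5] Q1=[P2] Q2=[]
t=34-35: P5@Q0 runs 1, rem=7, I/O yield, promote→Q0. Q0=[P5] Q1=[P2] Q2=[]
t=35-36: P5@Q0 runs 1, rem=6, I/O yield, promote→Q0. Q0=[P5] Q1=[P2] Q2=[]
t=36-37: P5@Q0 runs 1, rem=5, I/O yield, promote→Q0. Q0=[P5] Q1=[P2] Q2=[]
t=37-38: P5@Q0 runs 1, rem=4, I/O yield, promote→Q0. Q0=[P5] Q1=[P2] Q2=[]
t=38-39: P5@Q0 runs 1, rem=3, I/O yield, promote→Q0. Q0=[P5] Q1=[P2] Q2=[]
t=39-40: P5@Q0 runs 1, rem=2, I/O yield, promote→Q0. Q0=[P5] Q1=[P2] Q2=[]
t=40-41: P5@Q0 runs 1, rem=1, I/O yield, promote→Q0. Q0=[P5] Q1=[P2] Q2=[]
t=41-42: P5@Q0 runs 1, rem=0, completes. Q0=[] Q1=[P2] Q2=[]
t=42-47: P2@Q1 runs 5, rem=0, completes. Q0=[] Q1=[] Q2=[]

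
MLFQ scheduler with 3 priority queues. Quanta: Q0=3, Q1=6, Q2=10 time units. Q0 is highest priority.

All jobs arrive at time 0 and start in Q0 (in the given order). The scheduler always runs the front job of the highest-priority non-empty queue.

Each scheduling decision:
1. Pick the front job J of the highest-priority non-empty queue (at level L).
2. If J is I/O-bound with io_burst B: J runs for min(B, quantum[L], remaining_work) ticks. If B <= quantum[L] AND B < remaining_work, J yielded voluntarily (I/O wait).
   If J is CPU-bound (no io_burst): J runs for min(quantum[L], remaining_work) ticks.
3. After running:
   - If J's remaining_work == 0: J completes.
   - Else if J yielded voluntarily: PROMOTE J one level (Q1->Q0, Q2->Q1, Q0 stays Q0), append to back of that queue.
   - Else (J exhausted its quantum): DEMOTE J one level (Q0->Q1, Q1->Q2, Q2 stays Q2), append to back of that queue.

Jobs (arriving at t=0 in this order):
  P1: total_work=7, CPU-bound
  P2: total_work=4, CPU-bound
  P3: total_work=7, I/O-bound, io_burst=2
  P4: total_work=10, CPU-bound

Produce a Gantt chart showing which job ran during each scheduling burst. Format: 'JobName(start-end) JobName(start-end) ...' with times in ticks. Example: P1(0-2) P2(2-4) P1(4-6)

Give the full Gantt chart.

Answer: P1(0-3) P2(3-6) P3(6-8) P4(8-11) P3(11-13) P3(13-15) P3(15-16) P1(16-20) P2(20-21) P4(21-27) P4(27-28)

Derivation:
t=0-3: P1@Q0 runs 3, rem=4, quantum used, demote→Q1. Q0=[P2,P3,P4] Q1=[P1] Q2=[]
t=3-6: P2@Q0 runs 3, rem=1, quantum used, demote→Q1. Q0=[P3,P4] Q1=[P1,P2] Q2=[]
t=6-8: P3@Q0 runs 2, rem=5, I/O yield, promote→Q0. Q0=[P4,P3] Q1=[P1,P2] Q2=[]
t=8-11: P4@Q0 runs 3, rem=7, quantum used, demote→Q1. Q0=[P3] Q1=[P1,P2,P4] Q2=[]
t=11-13: P3@Q0 runs 2, rem=3, I/O yield, promote→Q0. Q0=[P3] Q1=[P1,P2,P4] Q2=[]
t=13-15: P3@Q0 runs 2, rem=1, I/O yield, promote→Q0. Q0=[P3] Q1=[P1,P2,P4] Q2=[]
t=15-16: P3@Q0 runs 1, rem=0, completes. Q0=[] Q1=[P1,P2,P4] Q2=[]
t=16-20: P1@Q1 runs 4, rem=0, completes. Q0=[] Q1=[P2,P4] Q2=[]
t=20-21: P2@Q1 runs 1, rem=0, completes. Q0=[] Q1=[P4] Q2=[]
t=21-27: P4@Q1 runs 6, rem=1, quantum used, demote→Q2. Q0=[] Q1=[] Q2=[P4]
t=27-28: P4@Q2 runs 1, rem=0, completes. Q0=[] Q1=[] Q2=[]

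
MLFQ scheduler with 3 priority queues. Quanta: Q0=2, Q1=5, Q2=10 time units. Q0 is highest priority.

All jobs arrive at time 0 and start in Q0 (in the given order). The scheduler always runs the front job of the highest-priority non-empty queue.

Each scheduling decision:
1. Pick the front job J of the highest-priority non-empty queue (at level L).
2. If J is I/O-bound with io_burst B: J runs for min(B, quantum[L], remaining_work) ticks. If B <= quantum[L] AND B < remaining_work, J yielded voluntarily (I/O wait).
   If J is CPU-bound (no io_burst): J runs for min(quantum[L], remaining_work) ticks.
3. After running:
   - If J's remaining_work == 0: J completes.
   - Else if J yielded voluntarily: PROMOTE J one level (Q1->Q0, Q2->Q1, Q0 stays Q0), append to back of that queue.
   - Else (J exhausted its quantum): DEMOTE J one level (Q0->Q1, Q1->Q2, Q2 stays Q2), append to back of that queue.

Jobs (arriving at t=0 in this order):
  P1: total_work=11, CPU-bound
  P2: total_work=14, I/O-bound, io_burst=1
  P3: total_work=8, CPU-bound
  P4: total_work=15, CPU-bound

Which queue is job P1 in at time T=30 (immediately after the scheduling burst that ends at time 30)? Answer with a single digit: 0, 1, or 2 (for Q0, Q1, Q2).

t=0-2: P1@Q0 runs 2, rem=9, quantum used, demote→Q1. Q0=[P2,P3,P4] Q1=[P1] Q2=[]
t=2-3: P2@Q0 runs 1, rem=13, I/O yield, promote→Q0. Q0=[P3,P4,P2] Q1=[P1] Q2=[]
t=3-5: P3@Q0 runs 2, rem=6, quantum used, demote→Q1. Q0=[P4,P2] Q1=[P1,P3] Q2=[]
t=5-7: P4@Q0 runs 2, rem=13, quantum used, demote→Q1. Q0=[P2] Q1=[P1,P3,P4] Q2=[]
t=7-8: P2@Q0 runs 1, rem=12, I/O yield, promote→Q0. Q0=[P2] Q1=[P1,P3,P4] Q2=[]
t=8-9: P2@Q0 runs 1, rem=11, I/O yield, promote→Q0. Q0=[P2] Q1=[P1,P3,P4] Q2=[]
t=9-10: P2@Q0 runs 1, rem=10, I/O yield, promote→Q0. Q0=[P2] Q1=[P1,P3,P4] Q2=[]
t=10-11: P2@Q0 runs 1, rem=9, I/O yield, promote→Q0. Q0=[P2] Q1=[P1,P3,P4] Q2=[]
t=11-12: P2@Q0 runs 1, rem=8, I/O yield, promote→Q0. Q0=[P2] Q1=[P1,P3,P4] Q2=[]
t=12-13: P2@Q0 runs 1, rem=7, I/O yield, promote→Q0. Q0=[P2] Q1=[P1,P3,P4] Q2=[]
t=13-14: P2@Q0 runs 1, rem=6, I/O yield, promote→Q0. Q0=[P2] Q1=[P1,P3,P4] Q2=[]
t=14-15: P2@Q0 runs 1, rem=5, I/O yield, promote→Q0. Q0=[P2] Q1=[P1,P3,P4] Q2=[]
t=15-16: P2@Q0 runs 1, rem=4, I/O yield, promote→Q0. Q0=[P2] Q1=[P1,P3,P4] Q2=[]
t=16-17: P2@Q0 runs 1, rem=3, I/O yield, promote→Q0. Q0=[P2] Q1=[P1,P3,P4] Q2=[]
t=17-18: P2@Q0 runs 1, rem=2, I/O yield, promote→Q0. Q0=[P2] Q1=[P1,P3,P4] Q2=[]
t=18-19: P2@Q0 runs 1, rem=1, I/O yield, promote→Q0. Q0=[P2] Q1=[P1,P3,P4] Q2=[]
t=19-20: P2@Q0 runs 1, rem=0, completes. Q0=[] Q1=[P1,P3,P4] Q2=[]
t=20-25: P1@Q1 runs 5, rem=4, quantum used, demote→Q2. Q0=[] Q1=[P3,P4] Q2=[P1]
t=25-30: P3@Q1 runs 5, rem=1, quantum used, demote→Q2. Q0=[] Q1=[P4] Q2=[P1,P3]
t=30-35: P4@Q1 runs 5, rem=8, quantum used, demote→Q2. Q0=[] Q1=[] Q2=[P1,P3,P4]
t=35-39: P1@Q2 runs 4, rem=0, completes. Q0=[] Q1=[] Q2=[P3,P4]
t=39-40: P3@Q2 runs 1, rem=0, completes. Q0=[] Q1=[] Q2=[P4]
t=40-48: P4@Q2 runs 8, rem=0, completes. Q0=[] Q1=[] Q2=[]

Answer: 2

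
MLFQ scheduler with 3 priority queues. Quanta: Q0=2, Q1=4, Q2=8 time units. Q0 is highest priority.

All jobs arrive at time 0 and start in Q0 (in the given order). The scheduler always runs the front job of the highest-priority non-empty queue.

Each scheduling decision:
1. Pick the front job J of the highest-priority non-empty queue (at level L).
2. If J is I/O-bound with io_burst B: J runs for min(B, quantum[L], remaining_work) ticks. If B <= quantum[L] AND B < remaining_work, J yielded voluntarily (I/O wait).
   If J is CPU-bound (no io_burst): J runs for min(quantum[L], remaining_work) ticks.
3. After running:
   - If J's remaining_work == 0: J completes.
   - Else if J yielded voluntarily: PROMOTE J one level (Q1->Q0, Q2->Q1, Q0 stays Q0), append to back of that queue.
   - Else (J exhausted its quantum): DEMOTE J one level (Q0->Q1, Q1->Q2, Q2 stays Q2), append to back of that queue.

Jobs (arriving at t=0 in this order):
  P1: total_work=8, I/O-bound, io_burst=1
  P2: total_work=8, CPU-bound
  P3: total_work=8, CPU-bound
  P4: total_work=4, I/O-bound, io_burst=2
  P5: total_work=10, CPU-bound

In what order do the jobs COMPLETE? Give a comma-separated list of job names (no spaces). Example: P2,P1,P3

Answer: P4,P1,P2,P3,P5

Derivation:
t=0-1: P1@Q0 runs 1, rem=7, I/O yield, promote→Q0. Q0=[P2,P3,P4,P5,P1] Q1=[] Q2=[]
t=1-3: P2@Q0 runs 2, rem=6, quantum used, demote→Q1. Q0=[P3,P4,P5,P1] Q1=[P2] Q2=[]
t=3-5: P3@Q0 runs 2, rem=6, quantum used, demote→Q1. Q0=[P4,P5,P1] Q1=[P2,P3] Q2=[]
t=5-7: P4@Q0 runs 2, rem=2, I/O yield, promote→Q0. Q0=[P5,P1,P4] Q1=[P2,P3] Q2=[]
t=7-9: P5@Q0 runs 2, rem=8, quantum used, demote→Q1. Q0=[P1,P4] Q1=[P2,P3,P5] Q2=[]
t=9-10: P1@Q0 runs 1, rem=6, I/O yield, promote→Q0. Q0=[P4,P1] Q1=[P2,P3,P5] Q2=[]
t=10-12: P4@Q0 runs 2, rem=0, completes. Q0=[P1] Q1=[P2,P3,P5] Q2=[]
t=12-13: P1@Q0 runs 1, rem=5, I/O yield, promote→Q0. Q0=[P1] Q1=[P2,P3,P5] Q2=[]
t=13-14: P1@Q0 runs 1, rem=4, I/O yield, promote→Q0. Q0=[P1] Q1=[P2,P3,P5] Q2=[]
t=14-15: P1@Q0 runs 1, rem=3, I/O yield, promote→Q0. Q0=[P1] Q1=[P2,P3,P5] Q2=[]
t=15-16: P1@Q0 runs 1, rem=2, I/O yield, promote→Q0. Q0=[P1] Q1=[P2,P3,P5] Q2=[]
t=16-17: P1@Q0 runs 1, rem=1, I/O yield, promote→Q0. Q0=[P1] Q1=[P2,P3,P5] Q2=[]
t=17-18: P1@Q0 runs 1, rem=0, completes. Q0=[] Q1=[P2,P3,P5] Q2=[]
t=18-22: P2@Q1 runs 4, rem=2, quantum used, demote→Q2. Q0=[] Q1=[P3,P5] Q2=[P2]
t=22-26: P3@Q1 runs 4, rem=2, quantum used, demote→Q2. Q0=[] Q1=[P5] Q2=[P2,P3]
t=26-30: P5@Q1 runs 4, rem=4, quantum used, demote→Q2. Q0=[] Q1=[] Q2=[P2,P3,P5]
t=30-32: P2@Q2 runs 2, rem=0, completes. Q0=[] Q1=[] Q2=[P3,P5]
t=32-34: P3@Q2 runs 2, rem=0, completes. Q0=[] Q1=[] Q2=[P5]
t=34-38: P5@Q2 runs 4, rem=0, completes. Q0=[] Q1=[] Q2=[]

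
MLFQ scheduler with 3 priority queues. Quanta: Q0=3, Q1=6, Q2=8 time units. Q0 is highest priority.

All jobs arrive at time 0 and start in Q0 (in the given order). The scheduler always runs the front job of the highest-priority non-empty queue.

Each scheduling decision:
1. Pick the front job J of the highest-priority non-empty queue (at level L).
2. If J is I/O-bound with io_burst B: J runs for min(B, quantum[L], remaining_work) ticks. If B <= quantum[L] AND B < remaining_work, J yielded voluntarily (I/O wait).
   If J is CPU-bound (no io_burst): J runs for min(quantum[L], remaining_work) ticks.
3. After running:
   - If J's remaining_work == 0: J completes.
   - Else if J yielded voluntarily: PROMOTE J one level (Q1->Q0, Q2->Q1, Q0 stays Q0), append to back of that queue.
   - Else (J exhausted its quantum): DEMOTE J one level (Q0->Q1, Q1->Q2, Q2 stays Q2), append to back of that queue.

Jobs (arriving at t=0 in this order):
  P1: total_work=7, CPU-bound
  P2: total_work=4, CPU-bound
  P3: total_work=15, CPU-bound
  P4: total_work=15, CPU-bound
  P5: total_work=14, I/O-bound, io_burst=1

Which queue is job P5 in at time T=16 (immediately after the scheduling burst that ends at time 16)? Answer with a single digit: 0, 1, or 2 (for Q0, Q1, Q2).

t=0-3: P1@Q0 runs 3, rem=4, quantum used, demote→Q1. Q0=[P2,P3,P4,P5] Q1=[P1] Q2=[]
t=3-6: P2@Q0 runs 3, rem=1, quantum used, demote→Q1. Q0=[P3,P4,P5] Q1=[P1,P2] Q2=[]
t=6-9: P3@Q0 runs 3, rem=12, quantum used, demote→Q1. Q0=[P4,P5] Q1=[P1,P2,P3] Q2=[]
t=9-12: P4@Q0 runs 3, rem=12, quantum used, demote→Q1. Q0=[P5] Q1=[P1,P2,P3,P4] Q2=[]
t=12-13: P5@Q0 runs 1, rem=13, I/O yield, promote→Q0. Q0=[P5] Q1=[P1,P2,P3,P4] Q2=[]
t=13-14: P5@Q0 runs 1, rem=12, I/O yield, promote→Q0. Q0=[P5] Q1=[P1,P2,P3,P4] Q2=[]
t=14-15: P5@Q0 runs 1, rem=11, I/O yield, promote→Q0. Q0=[P5] Q1=[P1,P2,P3,P4] Q2=[]
t=15-16: P5@Q0 runs 1, rem=10, I/O yield, promote→Q0. Q0=[P5] Q1=[P1,P2,P3,P4] Q2=[]
t=16-17: P5@Q0 runs 1, rem=9, I/O yield, promote→Q0. Q0=[P5] Q1=[P1,P2,P3,P4] Q2=[]
t=17-18: P5@Q0 runs 1, rem=8, I/O yield, promote→Q0. Q0=[P5] Q1=[P1,P2,P3,P4] Q2=[]
t=18-19: P5@Q0 runs 1, rem=7, I/O yield, promote→Q0. Q0=[P5] Q1=[P1,P2,P3,P4] Q2=[]
t=19-20: P5@Q0 runs 1, rem=6, I/O yield, promote→Q0. Q0=[P5] Q1=[P1,P2,P3,P4] Q2=[]
t=20-21: P5@Q0 runs 1, rem=5, I/O yield, promote→Q0. Q0=[P5] Q1=[P1,P2,P3,P4] Q2=[]
t=21-22: P5@Q0 runs 1, rem=4, I/O yield, promote→Q0. Q0=[P5] Q1=[P1,P2,P3,P4] Q2=[]
t=22-23: P5@Q0 runs 1, rem=3, I/O yield, promote→Q0. Q0=[P5] Q1=[P1,P2,P3,P4] Q2=[]
t=23-24: P5@Q0 runs 1, rem=2, I/O yield, promote→Q0. Q0=[P5] Q1=[P1,P2,P3,P4] Q2=[]
t=24-25: P5@Q0 runs 1, rem=1, I/O yield, promote→Q0. Q0=[P5] Q1=[P1,P2,P3,P4] Q2=[]
t=25-26: P5@Q0 runs 1, rem=0, completes. Q0=[] Q1=[P1,P2,P3,P4] Q2=[]
t=26-30: P1@Q1 runs 4, rem=0, completes. Q0=[] Q1=[P2,P3,P4] Q2=[]
t=30-31: P2@Q1 runs 1, rem=0, completes. Q0=[] Q1=[P3,P4] Q2=[]
t=31-37: P3@Q1 runs 6, rem=6, quantum used, demote→Q2. Q0=[] Q1=[P4] Q2=[P3]
t=37-43: P4@Q1 runs 6, rem=6, quantum used, demote→Q2. Q0=[] Q1=[] Q2=[P3,P4]
t=43-49: P3@Q2 runs 6, rem=0, completes. Q0=[] Q1=[] Q2=[P4]
t=49-55: P4@Q2 runs 6, rem=0, completes. Q0=[] Q1=[] Q2=[]

Answer: 0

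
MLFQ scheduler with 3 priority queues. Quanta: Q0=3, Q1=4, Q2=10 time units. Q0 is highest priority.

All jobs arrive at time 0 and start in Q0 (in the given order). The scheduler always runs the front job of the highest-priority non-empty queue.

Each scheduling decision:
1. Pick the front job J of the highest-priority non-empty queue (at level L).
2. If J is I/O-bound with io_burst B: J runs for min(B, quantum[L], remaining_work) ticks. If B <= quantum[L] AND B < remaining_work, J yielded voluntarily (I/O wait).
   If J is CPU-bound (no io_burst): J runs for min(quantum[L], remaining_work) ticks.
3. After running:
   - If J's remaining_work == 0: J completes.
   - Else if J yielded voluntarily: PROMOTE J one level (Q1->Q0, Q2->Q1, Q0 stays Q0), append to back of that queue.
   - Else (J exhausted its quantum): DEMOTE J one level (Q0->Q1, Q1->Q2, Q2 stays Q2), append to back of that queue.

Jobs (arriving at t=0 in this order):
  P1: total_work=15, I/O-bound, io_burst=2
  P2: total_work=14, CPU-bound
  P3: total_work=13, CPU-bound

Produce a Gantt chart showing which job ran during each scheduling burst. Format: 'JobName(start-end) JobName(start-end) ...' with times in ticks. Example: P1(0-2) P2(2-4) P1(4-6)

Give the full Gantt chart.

t=0-2: P1@Q0 runs 2, rem=13, I/O yield, promote→Q0. Q0=[P2,P3,P1] Q1=[] Q2=[]
t=2-5: P2@Q0 runs 3, rem=11, quantum used, demote→Q1. Q0=[P3,P1] Q1=[P2] Q2=[]
t=5-8: P3@Q0 runs 3, rem=10, quantum used, demote→Q1. Q0=[P1] Q1=[P2,P3] Q2=[]
t=8-10: P1@Q0 runs 2, rem=11, I/O yield, promote→Q0. Q0=[P1] Q1=[P2,P3] Q2=[]
t=10-12: P1@Q0 runs 2, rem=9, I/O yield, promote→Q0. Q0=[P1] Q1=[P2,P3] Q2=[]
t=12-14: P1@Q0 runs 2, rem=7, I/O yield, promote→Q0. Q0=[P1] Q1=[P2,P3] Q2=[]
t=14-16: P1@Q0 runs 2, rem=5, I/O yield, promote→Q0. Q0=[P1] Q1=[P2,P3] Q2=[]
t=16-18: P1@Q0 runs 2, rem=3, I/O yield, promote→Q0. Q0=[P1] Q1=[P2,P3] Q2=[]
t=18-20: P1@Q0 runs 2, rem=1, I/O yield, promote→Q0. Q0=[P1] Q1=[P2,P3] Q2=[]
t=20-21: P1@Q0 runs 1, rem=0, completes. Q0=[] Q1=[P2,P3] Q2=[]
t=21-25: P2@Q1 runs 4, rem=7, quantum used, demote→Q2. Q0=[] Q1=[P3] Q2=[P2]
t=25-29: P3@Q1 runs 4, rem=6, quantum used, demote→Q2. Q0=[] Q1=[] Q2=[P2,P3]
t=29-36: P2@Q2 runs 7, rem=0, completes. Q0=[] Q1=[] Q2=[P3]
t=36-42: P3@Q2 runs 6, rem=0, completes. Q0=[] Q1=[] Q2=[]

Answer: P1(0-2) P2(2-5) P3(5-8) P1(8-10) P1(10-12) P1(12-14) P1(14-16) P1(16-18) P1(18-20) P1(20-21) P2(21-25) P3(25-29) P2(29-36) P3(36-42)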